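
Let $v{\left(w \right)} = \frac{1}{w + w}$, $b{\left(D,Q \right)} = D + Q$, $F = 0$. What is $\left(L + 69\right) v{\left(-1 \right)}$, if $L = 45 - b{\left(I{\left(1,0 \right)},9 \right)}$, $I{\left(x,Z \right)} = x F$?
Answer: $- \frac{105}{2} \approx -52.5$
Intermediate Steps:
$I{\left(x,Z \right)} = 0$ ($I{\left(x,Z \right)} = x 0 = 0$)
$L = 36$ ($L = 45 - \left(0 + 9\right) = 45 - 9 = 36$)
$v{\left(w \right)} = \frac{1}{2 w}$
$\left(L + 69\right) v{\left(-1 \right)} = \left(36 + 69\right) \frac{1}{2 \left(-1\right)} = 105 \cdot \frac{1}{2} \left(-1\right) = 105 \left(- \frac{1}{2}\right) = - \frac{105}{2}$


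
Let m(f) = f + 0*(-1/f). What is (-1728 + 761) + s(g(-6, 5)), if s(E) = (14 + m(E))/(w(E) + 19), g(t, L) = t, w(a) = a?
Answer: -12563/13 ≈ -966.38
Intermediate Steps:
m(f) = f (m(f) = f + 0 = f)
s(E) = (14 + E)/(19 + E) (s(E) = (14 + E)/(E + 19) = (14 + E)/(19 + E))
(-1728 + 761) + s(g(-6, 5)) = (-1728 + 761) + (14 - 6)/(19 - 6) = -967 + 8/13 = -12563/13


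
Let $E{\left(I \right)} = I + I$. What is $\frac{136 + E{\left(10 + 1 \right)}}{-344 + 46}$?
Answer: $- \frac{79}{149} \approx -0.5302$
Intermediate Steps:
$E{\left(I \right)} = 2 I$
$\frac{136 + E{\left(10 + 1 \right)}}{-344 + 46} = \frac{136 + 2 \left(10 + 1\right)}{-344 + 46} = \frac{136 + 2 \cdot 11}{-298} = \left(136 + 22\right) \left(- \frac{1}{298}\right) = 158 \left(- \frac{1}{298}\right) = - \frac{79}{149}$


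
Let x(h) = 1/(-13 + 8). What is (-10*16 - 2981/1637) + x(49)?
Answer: -1326142/8185 ≈ -162.02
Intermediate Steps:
x(h) = -⅕ (x(h) = 1/(-5) = -⅕)
(-10*16 - 2981/1637) + x(49) = (-10*16 - 2981/1637) - ⅕ = (-160 - 2981*1/1637) - ⅕ = (-160 - 2981/1637) - ⅕ = -264901/1637 - ⅕ = -1326142/8185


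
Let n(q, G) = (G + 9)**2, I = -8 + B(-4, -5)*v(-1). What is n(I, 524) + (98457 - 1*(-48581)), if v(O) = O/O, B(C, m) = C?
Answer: 431127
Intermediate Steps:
v(O) = 1
I = -12 (I = -8 - 4*1 = -8 - 4 = -12)
n(q, G) = (9 + G)**2
n(I, 524) + (98457 - 1*(-48581)) = (9 + 524)**2 + (98457 - 1*(-48581)) = 533**2 + (98457 + 48581) = 284089 + 147038 = 431127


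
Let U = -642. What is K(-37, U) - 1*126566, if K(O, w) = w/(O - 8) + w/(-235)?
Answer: -89217046/705 ≈ -1.2655e+5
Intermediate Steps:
K(O, w) = -w/235 + w/(-8 + O) (K(O, w) = w/(-8 + O) + w*(-1/235) = w/(-8 + O) - w/235 = -w/235 + w/(-8 + O))
K(-37, U) - 1*126566 = (1/235)*(-642)*(243 - 1*(-37))/(-8 - 37) - 1*126566 = (1/235)*(-642)*(243 + 37)/(-45) - 126566 = (1/235)*(-642)*(-1/45)*280 - 126566 = 11984/705 - 126566 = -89217046/705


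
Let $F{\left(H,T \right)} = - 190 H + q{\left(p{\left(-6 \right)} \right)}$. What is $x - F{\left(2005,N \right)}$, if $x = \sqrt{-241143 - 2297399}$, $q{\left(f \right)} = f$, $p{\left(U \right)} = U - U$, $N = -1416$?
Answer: $380950 + i \sqrt{2538542} \approx 3.8095 \cdot 10^{5} + 1593.3 i$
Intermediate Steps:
$p{\left(U \right)} = 0$
$F{\left(H,T \right)} = - 190 H$ ($F{\left(H,T \right)} = - 190 H + 0 = - 190 H$)
$x = i \sqrt{2538542}$ ($x = \sqrt{-2538542} = i \sqrt{2538542} \approx 1593.3 i$)
$x - F{\left(2005,N \right)} = i \sqrt{2538542} - \left(-190\right) 2005 = i \sqrt{2538542} - -380950 = i \sqrt{2538542} + 380950 = 380950 + i \sqrt{2538542}$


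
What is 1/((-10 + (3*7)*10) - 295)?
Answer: -1/95 ≈ -0.010526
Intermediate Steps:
1/((-10 + (3*7)*10) - 295) = 1/((-10 + 21*10) - 295) = 1/((-10 + 210) - 295) = 1/(200 - 295) = 1/(-95) = -1/95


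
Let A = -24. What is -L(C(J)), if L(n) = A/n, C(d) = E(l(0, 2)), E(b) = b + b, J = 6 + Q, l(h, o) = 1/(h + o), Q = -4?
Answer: 24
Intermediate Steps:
J = 2 (J = 6 - 4 = 2)
E(b) = 2*b
C(d) = 1 (C(d) = 2/(0 + 2) = 2/2 = 2*(½) = 1)
L(n) = -24/n
-L(C(J)) = -(-24)/1 = -(-24) = -1*(-24) = 24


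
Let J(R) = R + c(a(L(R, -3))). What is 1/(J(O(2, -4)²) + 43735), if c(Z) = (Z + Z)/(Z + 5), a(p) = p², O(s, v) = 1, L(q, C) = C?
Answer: 7/306161 ≈ 2.2864e-5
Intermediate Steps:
c(Z) = 2*Z/(5 + Z) (c(Z) = (2*Z)/(5 + Z) = 2*Z/(5 + Z))
J(R) = 9/7 + R (J(R) = R + 2*(-3)²/(5 + (-3)²) = R + 2*9/(5 + 9) = R + 2*9/14 = R + 2*9*(1/14) = R + 9/7 = 9/7 + R)
1/(J(O(2, -4)²) + 43735) = 1/((9/7 + 1²) + 43735) = 1/((9/7 + 1) + 43735) = 1/(16/7 + 43735) = 1/(306161/7) = 7/306161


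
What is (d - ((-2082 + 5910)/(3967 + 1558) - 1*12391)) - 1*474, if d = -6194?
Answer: 31615747/5525 ≈ 5722.3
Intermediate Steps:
(d - ((-2082 + 5910)/(3967 + 1558) - 1*12391)) - 1*474 = (-6194 - ((-2082 + 5910)/(3967 + 1558) - 1*12391)) - 1*474 = (-6194 - (3828/5525 - 12391)) - 474 = (-6194 - 1*(-68456447/5525)) - 474 = (-6194 + 68456447/5525) - 474 = 34234597/5525 - 474 = 31615747/5525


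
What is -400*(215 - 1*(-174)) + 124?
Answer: -155476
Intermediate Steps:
-400*(215 - 1*(-174)) + 124 = -400*(215 + 174) + 124 = -400*389 + 124 = -155600 + 124 = -155476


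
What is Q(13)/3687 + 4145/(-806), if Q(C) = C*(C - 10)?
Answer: -5083727/990574 ≈ -5.1321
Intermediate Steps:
Q(C) = C*(-10 + C)
Q(13)/3687 + 4145/(-806) = (13*(-10 + 13))/3687 + 4145/(-806) = (13*3)*(1/3687) + 4145*(-1/806) = 39*(1/3687) - 4145/806 = 13/1229 - 4145/806 = -5083727/990574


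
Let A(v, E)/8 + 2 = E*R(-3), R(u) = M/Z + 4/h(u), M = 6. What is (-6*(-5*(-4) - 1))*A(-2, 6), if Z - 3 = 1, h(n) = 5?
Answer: -53808/5 ≈ -10762.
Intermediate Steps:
Z = 4 (Z = 3 + 1 = 4)
R(u) = 23/10 (R(u) = 6/4 + 4/5 = 6*(¼) + 4*(⅕) = 3/2 + ⅘ = 23/10)
A(v, E) = -16 + 92*E/5 (A(v, E) = -16 + 8*(E*(23/10)) = -16 + 8*(23*E/10) = -16 + 92*E/5)
(-6*(-5*(-4) - 1))*A(-2, 6) = (-6*(-5*(-4) - 1))*(-16 + (92/5)*6) = (-6*(20 - 1))*(-16 + 552/5) = -6*19*(472/5) = -114*472/5 = -53808/5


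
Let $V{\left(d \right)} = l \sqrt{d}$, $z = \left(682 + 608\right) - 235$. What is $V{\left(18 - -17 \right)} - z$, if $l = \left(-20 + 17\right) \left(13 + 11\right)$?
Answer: $-1055 - 72 \sqrt{35} \approx -1481.0$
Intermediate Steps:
$z = 1055$ ($z = 1290 - 235 = 1055$)
$l = -72$ ($l = \left(-3\right) 24 = -72$)
$V{\left(d \right)} = - 72 \sqrt{d}$
$V{\left(18 - -17 \right)} - z = - 72 \sqrt{18 - -17} - 1055 = - 72 \sqrt{18 + 17} - 1055 = - 72 \sqrt{35} - 1055 = -1055 - 72 \sqrt{35}$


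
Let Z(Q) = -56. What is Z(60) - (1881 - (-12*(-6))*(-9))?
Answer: -2585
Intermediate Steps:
Z(60) - (1881 - (-12*(-6))*(-9)) = -56 - (1881 - (-12*(-6))*(-9)) = -56 - (1881 - 72*(-9)) = -56 - (1881 - 1*(-648)) = -56 - (1881 + 648) = -56 - 1*2529 = -56 - 2529 = -2585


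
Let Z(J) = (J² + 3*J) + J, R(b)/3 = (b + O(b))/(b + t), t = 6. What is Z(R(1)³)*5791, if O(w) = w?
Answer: 1986359328/117649 ≈ 16884.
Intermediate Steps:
R(b) = 6*b/(6 + b) (R(b) = 3*((b + b)/(b + 6)) = 3*((2*b)/(6 + b)) = 3*(2*b/(6 + b)) = 6*b/(6 + b))
Z(J) = J² + 4*J
Z(R(1)³)*5791 = ((6*1/(6 + 1))³*(4 + (6*1/(6 + 1))³))*5791 = ((6*1/7)³*(4 + (6*1/7)³))*5791 = ((6*1*(⅐))³*(4 + (6*1*(⅐))³))*5791 = ((6/7)³*(4 + (6/7)³))*5791 = (216*(4 + 216/343)/343)*5791 = ((216/343)*(1588/343))*5791 = (343008/117649)*5791 = 1986359328/117649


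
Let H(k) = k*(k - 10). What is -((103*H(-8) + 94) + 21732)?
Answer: -36658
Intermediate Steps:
H(k) = k*(-10 + k)
-((103*H(-8) + 94) + 21732) = -((103*(-8*(-10 - 8)) + 94) + 21732) = -((103*(-8*(-18)) + 94) + 21732) = -((103*144 + 94) + 21732) = -((14832 + 94) + 21732) = -(14926 + 21732) = -1*36658 = -36658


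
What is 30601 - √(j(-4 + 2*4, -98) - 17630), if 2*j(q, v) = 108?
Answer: 30601 - 26*I*√26 ≈ 30601.0 - 132.57*I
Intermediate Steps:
j(q, v) = 54 (j(q, v) = (½)*108 = 54)
30601 - √(j(-4 + 2*4, -98) - 17630) = 30601 - √(54 - 17630) = 30601 - √(-17576) = 30601 - 26*I*√26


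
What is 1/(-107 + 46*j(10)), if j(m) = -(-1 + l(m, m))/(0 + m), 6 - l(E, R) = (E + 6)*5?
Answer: 1/238 ≈ 0.0042017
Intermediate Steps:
l(E, R) = -24 - 5*E (l(E, R) = 6 - (E + 6)*5 = 6 - (6 + E)*5 = 6 - (30 + 5*E) = 6 + (-30 - 5*E) = -24 - 5*E)
j(m) = -(-25 - 5*m)/m (j(m) = -(-1 + (-24 - 5*m))/(0 + m) = -(-25 - 5*m)/m)
1/(-107 + 46*j(10)) = 1/(-107 + 46*(5 + 25/10)) = 1/(-107 + 46*(5 + 25*(1/10))) = 1/(-107 + 46*(5 + 5/2)) = 1/(-107 + 46*(15/2)) = 1/(-107 + 345) = 1/238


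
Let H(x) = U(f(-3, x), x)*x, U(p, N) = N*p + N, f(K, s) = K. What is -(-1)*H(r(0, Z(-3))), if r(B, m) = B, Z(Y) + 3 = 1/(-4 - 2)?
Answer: 0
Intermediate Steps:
Z(Y) = -19/6 (Z(Y) = -3 + 1/(-4 - 2) = -3 + 1/(-6) = -3 - ⅙ = -19/6)
U(p, N) = N + N*p
H(x) = -2*x² (H(x) = (x*(1 - 3))*x = (x*(-2))*x = (-2*x)*x = -2*x²)
-(-1)*H(r(0, Z(-3))) = -(-1)*(-2*0²) = -(-1)*(-2*0) = -(-1)*0 = -1*0 = 0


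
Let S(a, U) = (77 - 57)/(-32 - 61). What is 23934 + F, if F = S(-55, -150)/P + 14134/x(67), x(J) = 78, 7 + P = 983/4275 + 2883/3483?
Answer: 95543259451669/3961944987 ≈ 24115.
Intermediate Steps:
S(a, U) = -20/93 (S(a, U) = 20/(-93) = 20*(-1/93) = -20/93)
P = -3277043/551475 (P = -7 + (983/4275 + 2883/3483) = -7 + (983*(1/4275) + 2883*(1/3483)) = -7 + (983/4275 + 961/1161) = -7 + 583282/551475 = -3277043/551475 ≈ -5.9423)
F = 718068132811/3961944987 (F = -20/(93*(-3277043/551475)) + 14134/78 = -20/93*(-551475/3277043) + 14134*(1/78) = 3676500/101588333 + 7067/39 = 718068132811/3961944987 ≈ 181.24)
23934 + F = 23934 + 718068132811/3961944987 = 95543259451669/3961944987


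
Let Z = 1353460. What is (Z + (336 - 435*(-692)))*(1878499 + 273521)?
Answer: 3561197128320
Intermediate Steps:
(Z + (336 - 435*(-692)))*(1878499 + 273521) = (1353460 + (336 - 435*(-692)))*(1878499 + 273521) = (1353460 + (336 + 301020))*2152020 = (1353460 + 301356)*2152020 = 1654816*2152020 = 3561197128320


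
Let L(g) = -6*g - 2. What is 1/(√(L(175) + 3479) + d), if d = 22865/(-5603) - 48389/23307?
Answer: 104998631602470762/40742412155032972823 + 17053518523552641*√2427/40742412155032972823 ≈ 0.023198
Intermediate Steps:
L(g) = -2 - 6*g
d = -804038122/130589121 (d = 22865*(-1/5603) - 48389*1/23307 = -22865/5603 - 48389/23307 = -804038122/130589121 ≈ -6.1570)
1/(√(L(175) + 3479) + d) = 1/(√((-2 - 6*175) + 3479) - 804038122/130589121) = 1/(√((-2 - 1050) + 3479) - 804038122/130589121) = 1/(√(-1052 + 3479) - 804038122/130589121) = 1/(√2427 - 804038122/130589121) = 1/(-804038122/130589121 + √2427)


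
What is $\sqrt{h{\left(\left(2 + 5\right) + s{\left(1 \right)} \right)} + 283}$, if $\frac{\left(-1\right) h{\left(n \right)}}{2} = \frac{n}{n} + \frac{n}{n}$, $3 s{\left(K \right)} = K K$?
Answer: $3 \sqrt{31} \approx 16.703$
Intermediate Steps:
$s{\left(K \right)} = \frac{K^{2}}{3}$ ($s{\left(K \right)} = \frac{K K}{3} = \frac{K^{2}}{3}$)
$h{\left(n \right)} = -4$ ($h{\left(n \right)} = - 2 \left(\frac{n}{n} + \frac{n}{n}\right) = - 2 \left(1 + 1\right) = \left(-2\right) 2 = -4$)
$\sqrt{h{\left(\left(2 + 5\right) + s{\left(1 \right)} \right)} + 283} = \sqrt{-4 + 283} = \sqrt{279} = 3 \sqrt{31}$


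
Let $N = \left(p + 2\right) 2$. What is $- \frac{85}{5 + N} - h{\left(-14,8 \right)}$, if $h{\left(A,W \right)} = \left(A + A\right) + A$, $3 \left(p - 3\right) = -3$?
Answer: $\frac{461}{13} \approx 35.462$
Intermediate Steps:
$p = 2$ ($p = 3 + \frac{1}{3} \left(-3\right) = 3 - 1 = 2$)
$N = 8$ ($N = \left(2 + 2\right) 2 = 4 \cdot 2 = 8$)
$h{\left(A,W \right)} = 3 A$ ($h{\left(A,W \right)} = 2 A + A = 3 A$)
$- \frac{85}{5 + N} - h{\left(-14,8 \right)} = - \frac{85}{5 + 8} - 3 \left(-14\right) = - \frac{85}{13} - -42 = \left(-85\right) \frac{1}{13} + 42 = - \frac{85}{13} + 42 = \frac{461}{13}$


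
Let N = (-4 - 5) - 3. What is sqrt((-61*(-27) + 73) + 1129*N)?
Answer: 2*I*sqrt(2957) ≈ 108.76*I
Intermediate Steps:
N = -12 (N = -9 - 3 = -12)
sqrt((-61*(-27) + 73) + 1129*N) = sqrt((-61*(-27) + 73) + 1129*(-12)) = sqrt((1647 + 73) - 13548) = sqrt(1720 - 13548) = sqrt(-11828) = 2*I*sqrt(2957)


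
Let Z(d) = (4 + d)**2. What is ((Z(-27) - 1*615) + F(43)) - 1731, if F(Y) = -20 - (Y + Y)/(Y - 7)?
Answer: -33109/18 ≈ -1839.4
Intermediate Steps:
F(Y) = -20 - 2*Y/(-7 + Y)
((Z(-27) - 1*615) + F(43)) - 1731 = (((4 - 27)**2 - 1*615) + 2*(70 - 11*43)/(-7 + 43)) - 1731 = (((-23)**2 - 615) + 2*(70 - 473)/36) - 1731 = ((529 - 615) + 2*(1/36)*(-403)) - 1731 = (-86 - 403/18) - 1731 = -1951/18 - 1731 = -33109/18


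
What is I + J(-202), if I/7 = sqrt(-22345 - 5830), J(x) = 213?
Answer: 213 + 245*I*sqrt(23) ≈ 213.0 + 1175.0*I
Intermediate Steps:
I = 245*I*sqrt(23) (I = 7*sqrt(-22345 - 5830) = 7*sqrt(-28175) = 7*(35*I*sqrt(23)) = 245*I*sqrt(23) ≈ 1175.0*I)
I + J(-202) = 245*I*sqrt(23) + 213 = 213 + 245*I*sqrt(23)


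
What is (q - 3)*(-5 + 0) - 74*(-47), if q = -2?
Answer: 3503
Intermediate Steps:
(q - 3)*(-5 + 0) - 74*(-47) = (-2 - 3)*(-5 + 0) - 74*(-47) = -5*(-5) + 3478 = 25 + 3478 = 3503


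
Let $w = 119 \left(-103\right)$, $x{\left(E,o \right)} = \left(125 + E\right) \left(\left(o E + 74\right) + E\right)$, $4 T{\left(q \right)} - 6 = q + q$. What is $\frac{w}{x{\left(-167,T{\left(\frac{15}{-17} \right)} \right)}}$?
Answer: $- \frac{29767}{27522} \approx -1.0816$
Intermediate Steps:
$T{\left(q \right)} = \frac{3}{2} + \frac{q}{2}$ ($T{\left(q \right)} = \frac{3}{2} + \frac{q + q}{4} = \frac{3}{2} + \frac{2 q}{4} = \frac{3}{2} + \frac{q}{2}$)
$x{\left(E,o \right)} = \left(125 + E\right) \left(74 + E + E o\right)$ ($x{\left(E,o \right)} = \left(125 + E\right) \left(\left(E o + 74\right) + E\right) = \left(125 + E\right) \left(\left(74 + E o\right) + E\right) = \left(125 + E\right) \left(74 + E + E o\right)$)
$w = -12257$
$\frac{w}{x{\left(-167,T{\left(\frac{15}{-17} \right)} \right)}} = - \frac{12257}{9250 + \left(-167\right)^{2} + 199 \left(-167\right) + \left(\frac{3}{2} + \frac{15 \frac{1}{-17}}{2}\right) \left(-167\right)^{2} + 125 \left(-167\right) \left(\frac{3}{2} + \frac{15 \frac{1}{-17}}{2}\right)} = - \frac{12257}{9250 + 27889 - 33233 + \left(\frac{3}{2} + \frac{15 \left(- \frac{1}{17}\right)}{2}\right) 27889 + 125 \left(-167\right) \left(\frac{3}{2} + \frac{15 \left(- \frac{1}{17}\right)}{2}\right)} = - \frac{12257}{9250 + 27889 - 33233 + \left(\frac{3}{2} + \frac{1}{2} \left(- \frac{15}{17}\right)\right) 27889 + 125 \left(-167\right) \left(\frac{3}{2} + \frac{1}{2} \left(- \frac{15}{17}\right)\right)} = - \frac{12257}{9250 + 27889 - 33233 + \left(\frac{3}{2} - \frac{15}{34}\right) 27889 + 125 \left(-167\right) \left(\frac{3}{2} - \frac{15}{34}\right)} = - \frac{12257}{9250 + 27889 - 33233 + \frac{18}{17} \cdot 27889 + 125 \left(-167\right) \frac{18}{17}} = - \frac{12257}{9250 + 27889 - 33233 + \frac{502002}{17} - \frac{375750}{17}} = - \frac{12257}{\frac{192654}{17}} = \left(-12257\right) \frac{17}{192654} = - \frac{29767}{27522}$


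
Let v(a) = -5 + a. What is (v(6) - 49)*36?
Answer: -1728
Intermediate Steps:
(v(6) - 49)*36 = ((-5 + 6) - 49)*36 = (1 - 49)*36 = -48*36 = -1728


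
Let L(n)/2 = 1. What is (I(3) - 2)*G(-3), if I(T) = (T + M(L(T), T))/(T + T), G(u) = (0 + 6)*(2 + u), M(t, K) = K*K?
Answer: 0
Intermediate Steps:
L(n) = 2 (L(n) = 2*1 = 2)
M(t, K) = K²
G(u) = 12 + 6*u (G(u) = 6*(2 + u) = 12 + 6*u)
I(T) = (T + T²)/(2*T) (I(T) = (T + T²)/(T + T) = (T + T²)/((2*T)) = (T + T²)*(1/(2*T)) = (T + T²)/(2*T))
(I(3) - 2)*G(-3) = ((½ + (½)*3) - 2)*(12 + 6*(-3)) = ((½ + 3/2) - 2)*(12 - 18) = (2 - 2)*(-6) = 0*(-6) = 0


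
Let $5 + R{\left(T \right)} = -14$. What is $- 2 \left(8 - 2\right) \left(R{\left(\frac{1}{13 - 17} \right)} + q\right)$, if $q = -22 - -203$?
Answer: $-1944$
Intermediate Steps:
$R{\left(T \right)} = -19$ ($R{\left(T \right)} = -5 - 14 = -19$)
$q = 181$ ($q = -22 + 203 = 181$)
$- 2 \left(8 - 2\right) \left(R{\left(\frac{1}{13 - 17} \right)} + q\right) = - 2 \left(8 - 2\right) \left(-19 + 181\right) = \left(-2\right) 6 \cdot 162 = \left(-12\right) 162 = -1944$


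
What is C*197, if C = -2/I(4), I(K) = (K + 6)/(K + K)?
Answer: -1576/5 ≈ -315.20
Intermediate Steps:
I(K) = (6 + K)/(2*K) (I(K) = (6 + K)/((2*K)) = (6 + K)*(1/(2*K)) = (6 + K)/(2*K))
C = -8/5 (C = -2*8/(6 + 4) = -2/((½)*(¼)*10) = -2/5/4 = -2*⅘ = -8/5 ≈ -1.6000)
C*197 = -8/5*197 = -1576/5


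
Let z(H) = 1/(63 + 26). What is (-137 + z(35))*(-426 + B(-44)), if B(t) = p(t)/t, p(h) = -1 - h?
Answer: 57262776/979 ≈ 58491.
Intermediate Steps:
z(H) = 1/89
B(t) = (-1 - t)/t
(-137 + z(35))*(-426 + B(-44)) = (-137 + 1/89)*(-426 + (-1 - 1*(-44))/(-44)) = -12192*(-426 - (-1 + 44)/44)/89 = -12192*(-426 - 1/44*43)/89 = -12192*(-426 - 43/44)/89 = -12192/89*(-18787/44) = 57262776/979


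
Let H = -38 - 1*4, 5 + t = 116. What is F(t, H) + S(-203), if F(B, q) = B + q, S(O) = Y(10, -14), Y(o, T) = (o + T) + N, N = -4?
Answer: 61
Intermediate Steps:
t = 111 (t = -5 + 116 = 111)
Y(o, T) = -4 + T + o (Y(o, T) = (o + T) - 4 = (T + o) - 4 = -4 + T + o)
S(O) = -8 (S(O) = -4 - 14 + 10 = -8)
H = -42 (H = -38 - 4 = -42)
F(t, H) + S(-203) = (111 - 42) - 8 = 69 - 8 = 61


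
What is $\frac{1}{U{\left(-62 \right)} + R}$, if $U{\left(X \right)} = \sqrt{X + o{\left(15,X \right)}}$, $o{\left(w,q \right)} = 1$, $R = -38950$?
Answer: $- \frac{38950}{1517102561} - \frac{i \sqrt{61}}{1517102561} \approx -2.5674 \cdot 10^{-5} - 5.1481 \cdot 10^{-9} i$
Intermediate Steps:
$U{\left(X \right)} = \sqrt{1 + X}$ ($U{\left(X \right)} = \sqrt{X + 1} = \sqrt{1 + X}$)
$\frac{1}{U{\left(-62 \right)} + R} = \frac{1}{\sqrt{1 - 62} - 38950} = \frac{1}{\sqrt{-61} - 38950} = \frac{1}{i \sqrt{61} - 38950} = \frac{1}{-38950 + i \sqrt{61}}$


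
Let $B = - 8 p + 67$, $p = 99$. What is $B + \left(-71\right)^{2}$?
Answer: $4316$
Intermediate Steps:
$B = -725$ ($B = \left(-8\right) 99 + 67 = -792 + 67 = -725$)
$B + \left(-71\right)^{2} = -725 + \left(-71\right)^{2} = -725 + 5041 = 4316$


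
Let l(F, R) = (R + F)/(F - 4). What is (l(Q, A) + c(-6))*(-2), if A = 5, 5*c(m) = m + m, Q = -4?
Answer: 101/20 ≈ 5.0500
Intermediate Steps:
c(m) = 2*m/5 (c(m) = (m + m)/5 = (2*m)/5 = 2*m/5)
l(F, R) = (F + R)/(-4 + F)
(l(Q, A) + c(-6))*(-2) = ((-4 + 5)/(-4 - 4) + (2/5)*(-6))*(-2) = (1/(-8) - 12/5)*(-2) = (-1/8*1 - 12/5)*(-2) = (-1/8 - 12/5)*(-2) = -101/40*(-2) = 101/20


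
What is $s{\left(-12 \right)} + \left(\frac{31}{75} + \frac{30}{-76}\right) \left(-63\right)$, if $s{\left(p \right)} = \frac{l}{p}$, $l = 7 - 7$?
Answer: $- \frac{1113}{950} \approx -1.1716$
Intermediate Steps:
$l = 0$ ($l = 7 - 7 = 0$)
$s{\left(p \right)} = 0$ ($s{\left(p \right)} = \frac{0}{p} = 0$)
$s{\left(-12 \right)} + \left(\frac{31}{75} + \frac{30}{-76}\right) \left(-63\right) = 0 + \left(\frac{31}{75} + \frac{30}{-76}\right) \left(-63\right) = 0 + \left(31 \cdot \frac{1}{75} + 30 \left(- \frac{1}{76}\right)\right) \left(-63\right) = 0 + \left(\frac{31}{75} - \frac{15}{38}\right) \left(-63\right) = 0 + \frac{53}{2850} \left(-63\right) = 0 - \frac{1113}{950} = - \frac{1113}{950}$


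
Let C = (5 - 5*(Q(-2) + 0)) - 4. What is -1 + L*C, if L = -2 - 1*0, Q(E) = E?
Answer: -23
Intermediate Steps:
L = -2 (L = -2 + 0 = -2)
C = 11 (C = (5 - 5*(-2 + 0)) - 4 = (5 - 5*(-2)) - 4 = (5 + 10) - 4 = 15 - 4 = 11)
-1 + L*C = -1 - 2*11 = -1 - 22 = -23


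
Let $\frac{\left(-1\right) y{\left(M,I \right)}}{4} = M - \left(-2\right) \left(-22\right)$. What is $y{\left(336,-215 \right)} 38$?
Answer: $-44384$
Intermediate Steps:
$y{\left(M,I \right)} = 176 - 4 M$ ($y{\left(M,I \right)} = - 4 \left(M - \left(-2\right) \left(-22\right)\right) = - 4 \left(M - 44\right) = - 4 \left(-44 + M\right) = 176 - 4 M$)
$y{\left(336,-215 \right)} 38 = \left(176 - 1344\right) 38 = \left(-1168\right) 38 = -44384$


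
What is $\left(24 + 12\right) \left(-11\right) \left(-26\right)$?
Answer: $10296$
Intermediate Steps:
$\left(24 + 12\right) \left(-11\right) \left(-26\right) = 36 \left(-11\right) \left(-26\right) = \left(-396\right) \left(-26\right) = 10296$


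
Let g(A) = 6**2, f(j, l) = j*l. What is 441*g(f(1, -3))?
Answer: 15876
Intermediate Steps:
g(A) = 36
441*g(f(1, -3)) = 441*36 = 15876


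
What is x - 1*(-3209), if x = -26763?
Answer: -23554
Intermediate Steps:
x - 1*(-3209) = -26763 - 1*(-3209) = -26763 + 3209 = -23554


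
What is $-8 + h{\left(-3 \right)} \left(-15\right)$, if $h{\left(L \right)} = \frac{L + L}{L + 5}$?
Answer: $37$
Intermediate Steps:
$h{\left(L \right)} = \frac{2 L}{5 + L}$
$-8 + h{\left(-3 \right)} \left(-15\right) = -8 + 2 \left(-3\right) \frac{1}{5 - 3} \left(-15\right) = -8 + 2 \left(-3\right) \frac{1}{2} \left(-15\right) = -8 - -45 = -8 + 45 = 37$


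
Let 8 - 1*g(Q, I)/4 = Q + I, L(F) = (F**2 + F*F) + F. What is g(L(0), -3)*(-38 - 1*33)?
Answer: -3124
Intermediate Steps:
L(F) = F + 2*F**2 (L(F) = (F**2 + F**2) + F = 2*F**2 + F = F + 2*F**2)
g(Q, I) = 32 - 4*I - 4*Q (g(Q, I) = 32 - 4*(Q + I) = 32 - 4*(I + Q) = 32 + (-4*I - 4*Q) = 32 - 4*I - 4*Q)
g(L(0), -3)*(-38 - 1*33) = (32 - 4*(-3) - 0*(1 + 2*0))*(-38 - 1*33) = (32 + 12 - 0*(1 + 0))*(-38 - 33) = (32 + 12 - 0)*(-71) = (32 + 12 - 4*0)*(-71) = (32 + 12 + 0)*(-71) = 44*(-71) = -3124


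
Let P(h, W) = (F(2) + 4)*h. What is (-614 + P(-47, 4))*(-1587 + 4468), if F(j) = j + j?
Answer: -2852190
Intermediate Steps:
F(j) = 2*j
P(h, W) = 8*h (P(h, W) = (2*2 + 4)*h = (4 + 4)*h = 8*h)
(-614 + P(-47, 4))*(-1587 + 4468) = (-614 + 8*(-47))*(-1587 + 4468) = (-614 - 376)*2881 = -990*2881 = -2852190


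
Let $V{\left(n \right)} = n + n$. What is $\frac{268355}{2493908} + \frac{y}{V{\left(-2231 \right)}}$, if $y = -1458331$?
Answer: $\frac{1819070373779}{5563908748} \approx 326.94$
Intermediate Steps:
$V{\left(n \right)} = 2 n$
$\frac{268355}{2493908} + \frac{y}{V{\left(-2231 \right)}} = \frac{268355}{2493908} - \frac{1458331}{2 \left(-2231\right)} = 268355 \cdot \frac{1}{2493908} - \frac{1458331}{-4462} = \frac{268355}{2493908} - - \frac{1458331}{4462} = \frac{268355}{2493908} + \frac{1458331}{4462} = \frac{1819070373779}{5563908748}$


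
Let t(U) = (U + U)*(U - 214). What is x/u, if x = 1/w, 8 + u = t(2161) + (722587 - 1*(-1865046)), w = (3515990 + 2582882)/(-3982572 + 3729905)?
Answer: -252667/67103199013448 ≈ -3.7654e-9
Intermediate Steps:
t(U) = 2*U*(-214 + U) (t(U) = (2*U)*(-214 + U) = 2*U*(-214 + U))
w = -6098872/252667 (w = 6098872/(-252667) = 6098872*(-1/252667) = -6098872/252667 ≈ -24.138)
u = 11002559 (u = -8 + (2*2161*(-214 + 2161) + (722587 - 1*(-1865046))) = -8 + (2*2161*1947 + (722587 + 1865046)) = -8 + (8414934 + 2587633) = -8 + 11002567 = 11002559)
x = -252667/6098872 (x = 1/(-6098872/252667) = -252667/6098872 ≈ -0.041429)
x/u = -252667/6098872/11002559 = -252667/6098872*1/11002559 = -252667/67103199013448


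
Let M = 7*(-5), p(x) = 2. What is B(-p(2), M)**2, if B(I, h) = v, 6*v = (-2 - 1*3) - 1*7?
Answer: 4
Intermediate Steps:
M = -35
v = -2 (v = ((-2 - 1*3) - 1*7)/6 = ((-2 - 3) - 7)/6 = (-5 - 7)/6 = (1/6)*(-12) = -2)
B(I, h) = -2
B(-p(2), M)**2 = (-2)**2 = 4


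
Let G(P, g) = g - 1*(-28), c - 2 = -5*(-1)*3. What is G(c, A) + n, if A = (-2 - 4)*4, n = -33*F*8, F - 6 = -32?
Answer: 6868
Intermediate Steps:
F = -26 (F = 6 - 32 = -26)
n = 6864 (n = -33*(-26)*8 = -(-858)*8 = -1*(-6864) = 6864)
c = 17 (c = 2 - 5*(-1)*3 = 2 + 5*3 = 2 + 15 = 17)
A = -24 (A = -6*4 = -24)
G(P, g) = 28 + g (G(P, g) = g + 28 = 28 + g)
G(c, A) + n = (28 - 24) + 6864 = 4 + 6864 = 6868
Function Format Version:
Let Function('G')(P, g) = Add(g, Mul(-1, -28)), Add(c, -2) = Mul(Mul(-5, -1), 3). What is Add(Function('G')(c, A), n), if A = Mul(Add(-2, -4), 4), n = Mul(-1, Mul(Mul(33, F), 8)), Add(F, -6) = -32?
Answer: 6868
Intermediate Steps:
F = -26 (F = Add(6, -32) = -26)
n = 6864 (n = Mul(-1, Mul(Mul(33, -26), 8)) = Mul(-1, Mul(-858, 8)) = Mul(-1, -6864) = 6864)
c = 17 (c = Add(2, Mul(Mul(-5, -1), 3)) = Add(2, Mul(5, 3)) = Add(2, 15) = 17)
A = -24 (A = Mul(-6, 4) = -24)
Function('G')(P, g) = Add(28, g) (Function('G')(P, g) = Add(g, 28) = Add(28, g))
Add(Function('G')(c, A), n) = Add(Add(28, -24), 6864) = Add(4, 6864) = 6868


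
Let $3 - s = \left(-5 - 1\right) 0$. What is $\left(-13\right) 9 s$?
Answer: $-351$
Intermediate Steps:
$s = 3$ ($s = 3 - \left(-5 - 1\right) 0 = 3 - \left(-6\right) 0 = 3 - 0 = 3 + 0 = 3$)
$\left(-13\right) 9 s = \left(-13\right) 9 \cdot 3 = \left(-117\right) 3 = -351$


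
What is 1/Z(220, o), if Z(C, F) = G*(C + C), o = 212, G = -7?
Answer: -1/3080 ≈ -0.00032468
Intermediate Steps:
Z(C, F) = -14*C (Z(C, F) = -7*(C + C) = -14*C)
1/Z(220, o) = 1/(-14*220) = 1/(-3080) = -1/3080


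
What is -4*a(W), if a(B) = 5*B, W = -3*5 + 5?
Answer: 200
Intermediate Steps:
W = -10 (W = -15 + 5 = -10)
-4*a(W) = -20*(-10) = -4*(-50) = 200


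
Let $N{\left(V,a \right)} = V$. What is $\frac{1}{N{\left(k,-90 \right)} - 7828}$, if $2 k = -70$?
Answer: $- \frac{1}{7863} \approx -0.00012718$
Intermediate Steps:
$k = -35$ ($k = \frac{1}{2} \left(-70\right) = -35$)
$\frac{1}{N{\left(k,-90 \right)} - 7828} = \frac{1}{-35 - 7828} = \frac{1}{-7863} = - \frac{1}{7863}$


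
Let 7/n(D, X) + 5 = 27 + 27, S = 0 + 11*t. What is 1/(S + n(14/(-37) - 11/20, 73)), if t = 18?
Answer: 7/1387 ≈ 0.0050469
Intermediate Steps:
S = 198 (S = 0 + 11*18 = 0 + 198 = 198)
n(D, X) = ⅐ (n(D, X) = 7/(-5 + (27 + 27)) = 7/(-5 + 54) = 7/49 = 7*(1/49) = ⅐)
1/(S + n(14/(-37) - 11/20, 73)) = 1/(198 + ⅐) = 1/(1387/7) = 7/1387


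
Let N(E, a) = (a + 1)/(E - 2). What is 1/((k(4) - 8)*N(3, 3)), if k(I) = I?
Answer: -1/16 ≈ -0.062500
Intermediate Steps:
N(E, a) = (1 + a)/(-2 + E)
1/((k(4) - 8)*N(3, 3)) = 1/((4 - 8)*((1 + 3)/(-2 + 3))) = 1/(-4*4/1) = 1/(-4*4) = 1/(-16) = -1/16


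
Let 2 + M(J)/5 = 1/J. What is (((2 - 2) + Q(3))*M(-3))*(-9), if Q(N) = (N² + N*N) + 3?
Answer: 2205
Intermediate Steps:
M(J) = -10 + 5/J
Q(N) = 3 + 2*N² (Q(N) = (N² + N²) + 3 = 2*N² + 3 = 3 + 2*N²)
(((2 - 2) + Q(3))*M(-3))*(-9) = (((2 - 2) + (3 + 2*3²))*(-10 + 5/(-3)))*(-9) = ((0 + (3 + 2*9))*(-10 + 5*(-⅓)))*(-9) = ((0 + (3 + 18))*(-10 - 5/3))*(-9) = ((0 + 21)*(-35/3))*(-9) = (21*(-35/3))*(-9) = -245*(-9) = 2205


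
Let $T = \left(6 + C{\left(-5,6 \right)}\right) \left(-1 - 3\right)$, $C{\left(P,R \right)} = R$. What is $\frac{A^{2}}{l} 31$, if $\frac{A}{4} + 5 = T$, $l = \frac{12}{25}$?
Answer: $\frac{8707900}{3} \approx 2.9026 \cdot 10^{6}$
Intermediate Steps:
$l = \frac{12}{25}$ ($l = 12 \cdot \frac{1}{25} = \frac{12}{25} \approx 0.48$)
$T = -48$ ($T = \left(6 + 6\right) \left(-1 - 3\right) = 12 \left(-4\right) = -48$)
$A = -212$ ($A = -20 + 4 \left(-48\right) = -20 - 192 = -212$)
$\frac{A^{2}}{l} 31 = \frac{\left(-212\right)^{2}}{\frac{12}{25}} \cdot 31 = 44944 \cdot \frac{25}{12} \cdot 31 = \frac{280900}{3} \cdot 31 = \frac{8707900}{3}$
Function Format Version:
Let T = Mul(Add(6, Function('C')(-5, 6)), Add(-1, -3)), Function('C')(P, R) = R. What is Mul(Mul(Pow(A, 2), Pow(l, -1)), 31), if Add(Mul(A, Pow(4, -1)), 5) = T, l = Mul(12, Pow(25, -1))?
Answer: Rational(8707900, 3) ≈ 2.9026e+6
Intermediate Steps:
l = Rational(12, 25) (l = Mul(12, Rational(1, 25)) = Rational(12, 25) ≈ 0.48000)
T = -48 (T = Mul(Add(6, 6), Add(-1, -3)) = Mul(12, -4) = -48)
A = -212 (A = Add(-20, Mul(4, -48)) = Add(-20, -192) = -212)
Mul(Mul(Pow(A, 2), Pow(l, -1)), 31) = Mul(Mul(Pow(-212, 2), Pow(Rational(12, 25), -1)), 31) = Mul(Mul(44944, Rational(25, 12)), 31) = Mul(Rational(280900, 3), 31) = Rational(8707900, 3)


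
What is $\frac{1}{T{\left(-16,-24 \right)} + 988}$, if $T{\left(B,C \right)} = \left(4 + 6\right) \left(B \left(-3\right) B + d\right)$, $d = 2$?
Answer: $- \frac{1}{6672} \approx -0.00014988$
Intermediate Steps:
$T{\left(B,C \right)} = 20 - 30 B^{2}$ ($T{\left(B,C \right)} = \left(4 + 6\right) \left(B \left(-3\right) B + 2\right) = 10 \left(- 3 B B + 2\right) = 10 \left(- 3 B^{2} + 2\right) = 10 \left(2 - 3 B^{2}\right) = 20 - 30 B^{2}$)
$\frac{1}{T{\left(-16,-24 \right)} + 988} = \frac{1}{\left(20 - 30 \left(-16\right)^{2}\right) + 988} = \frac{1}{\left(20 - 7680\right) + 988} = \frac{1}{-7660 + 988} = \frac{1}{-6672} = - \frac{1}{6672}$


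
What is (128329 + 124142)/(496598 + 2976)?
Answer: 252471/499574 ≈ 0.50537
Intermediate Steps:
(128329 + 124142)/(496598 + 2976) = 252471/499574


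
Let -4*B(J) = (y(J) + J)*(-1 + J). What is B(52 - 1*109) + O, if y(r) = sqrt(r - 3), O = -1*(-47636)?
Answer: 93619/2 + 29*I*sqrt(15) ≈ 46810.0 + 112.32*I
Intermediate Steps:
O = 47636
y(r) = sqrt(-3 + r)
B(J) = -(-1 + J)*(J + sqrt(-3 + J))/4 (B(J) = -(sqrt(-3 + J) + J)*(-1 + J)/4 = -(J + sqrt(-3 + J))*(-1 + J)/4 = -(-1 + J)*(J + sqrt(-3 + J))/4)
B(52 - 1*109) + O = (-(52 - 1*109)**2/4 + (52 - 1*109)/4 + sqrt(-3 + (52 - 1*109))/4 - (52 - 1*109)*sqrt(-3 + (52 - 1*109))/4) + 47636 = (-(52 - 109)**2/4 + (52 - 109)/4 + sqrt(-3 + (52 - 109))/4 - (52 - 109)*sqrt(-3 + (52 - 109))/4) + 47636 = (-1/4*(-57)**2 + (1/4)*(-57) + sqrt(-3 - 57)/4 - 1/4*(-57)*sqrt(-3 - 57)) + 47636 = (-1/4*3249 - 57/4 + sqrt(-60)/4 - 1/4*(-57)*sqrt(-60)) + 47636 = (-3249/4 - 57/4 + (2*I*sqrt(15))/4 - 1/4*(-57)*2*I*sqrt(15)) + 47636 = (-3249/4 - 57/4 + I*sqrt(15)/2 + 57*I*sqrt(15)/2) + 47636 = (-1653/2 + 29*I*sqrt(15)) + 47636 = 93619/2 + 29*I*sqrt(15)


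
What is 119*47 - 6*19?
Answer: 5479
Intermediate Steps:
119*47 - 6*19 = 5593 - 114 = 5479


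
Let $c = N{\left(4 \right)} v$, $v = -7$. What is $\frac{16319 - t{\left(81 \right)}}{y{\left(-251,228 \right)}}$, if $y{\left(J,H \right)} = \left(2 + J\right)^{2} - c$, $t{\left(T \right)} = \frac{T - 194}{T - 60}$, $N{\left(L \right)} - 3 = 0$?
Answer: $\frac{171406}{651231} \approx 0.2632$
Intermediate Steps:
$N{\left(L \right)} = 3$ ($N{\left(L \right)} = 3 + 0 = 3$)
$t{\left(T \right)} = \frac{-194 + T}{-60 + T}$
$c = -21$ ($c = 3 \left(-7\right) = -21$)
$y{\left(J,H \right)} = 21 + \left(2 + J\right)^{2}$ ($y{\left(J,H \right)} = \left(2 + J\right)^{2} - -21 = \left(2 + J\right)^{2} + 21 = 21 + \left(2 + J\right)^{2}$)
$\frac{16319 - t{\left(81 \right)}}{y{\left(-251,228 \right)}} = \frac{16319 - \frac{-194 + 81}{-60 + 81}}{21 + \left(2 - 251\right)^{2}} = \frac{16319 - \frac{1}{21} \left(-113\right)}{21 + \left(-249\right)^{2}} = \frac{16319 - \frac{1}{21} \left(-113\right)}{21 + 62001} = \frac{16319 - - \frac{113}{21}}{62022} = \left(16319 + \frac{113}{21}\right) \frac{1}{62022} = \frac{342812}{21} \cdot \frac{1}{62022} = \frac{171406}{651231}$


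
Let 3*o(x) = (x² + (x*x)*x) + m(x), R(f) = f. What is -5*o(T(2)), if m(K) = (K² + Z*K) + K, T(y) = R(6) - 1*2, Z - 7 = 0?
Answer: -640/3 ≈ -213.33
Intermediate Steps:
Z = 7 (Z = 7 + 0 = 7)
T(y) = 4 (T(y) = 6 - 1*2 = 6 - 2 = 4)
m(K) = K² + 8*K (m(K) = (K² + 7*K) + K = K² + 8*K)
o(x) = x²/3 + x³/3 + x*(8 + x)/3 (o(x) = ((x² + (x*x)*x) + x*(8 + x))/3 = ((x² + x²*x) + x*(8 + x))/3 = ((x² + x³) + x*(8 + x))/3 = (x² + x³ + x*(8 + x))/3 = x²/3 + x³/3 + x*(8 + x)/3)
-5*o(T(2)) = -5*4*(8 + 4² + 2*4)/3 = -5*4*(8 + 16 + 8)/3 = -5*4*32/3 = -5*128/3 = -640/3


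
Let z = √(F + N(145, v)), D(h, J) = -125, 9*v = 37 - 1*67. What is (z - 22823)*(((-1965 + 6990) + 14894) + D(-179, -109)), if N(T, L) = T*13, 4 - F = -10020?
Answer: -451758462 + 19794*√11909 ≈ -4.4960e+8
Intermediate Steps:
v = -10/3 (v = (37 - 1*67)/9 = (37 - 67)/9 = (⅑)*(-30) = -10/3 ≈ -3.3333)
F = 10024 (F = 4 - 1*(-10020) = 4 + 10020 = 10024)
N(T, L) = 13*T
z = √11909 (z = √(10024 + 13*145) = √(10024 + 1885) = √11909 ≈ 109.13)
(z - 22823)*(((-1965 + 6990) + 14894) + D(-179, -109)) = (√11909 - 22823)*(((-1965 + 6990) + 14894) - 125) = (-22823 + √11909)*((5025 + 14894) - 125) = (-22823 + √11909)*(19919 - 125) = (-22823 + √11909)*19794 = -451758462 + 19794*√11909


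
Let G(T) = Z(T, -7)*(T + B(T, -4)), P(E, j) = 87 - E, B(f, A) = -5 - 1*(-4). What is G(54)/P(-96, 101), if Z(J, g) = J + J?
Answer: 1908/61 ≈ 31.279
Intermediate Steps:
Z(J, g) = 2*J
B(f, A) = -1 (B(f, A) = -5 + 4 = -1)
G(T) = 2*T*(-1 + T) (G(T) = (2*T)*(T - 1) = (2*T)*(-1 + T) = 2*T*(-1 + T))
G(54)/P(-96, 101) = (2*54*(-1 + 54))/(87 - 1*(-96)) = (2*54*53)/(87 + 96) = 5724/183 = 5724*(1/183) = 1908/61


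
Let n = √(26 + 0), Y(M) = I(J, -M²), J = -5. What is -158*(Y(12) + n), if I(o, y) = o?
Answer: 790 - 158*√26 ≈ -15.645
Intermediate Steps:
Y(M) = -5
n = √26 ≈ 5.0990
-158*(Y(12) + n) = -158*(-5 + √26) = 790 - 158*√26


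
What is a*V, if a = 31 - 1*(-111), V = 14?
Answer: 1988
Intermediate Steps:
a = 142 (a = 31 + 111 = 142)
a*V = 142*14 = 1988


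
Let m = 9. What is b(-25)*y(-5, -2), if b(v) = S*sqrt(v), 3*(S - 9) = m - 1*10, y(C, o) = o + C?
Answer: -910*I/3 ≈ -303.33*I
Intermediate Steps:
y(C, o) = C + o
S = 26/3 (S = 9 + (9 - 1*10)/3 = 9 + (9 - 10)/3 = 9 + (1/3)*(-1) = 9 - 1/3 = 26/3 ≈ 8.6667)
b(v) = 26*sqrt(v)/3
b(-25)*y(-5, -2) = (26*sqrt(-25)/3)*(-5 - 2) = (26*(5*I)/3)*(-7) = (130*I/3)*(-7) = -910*I/3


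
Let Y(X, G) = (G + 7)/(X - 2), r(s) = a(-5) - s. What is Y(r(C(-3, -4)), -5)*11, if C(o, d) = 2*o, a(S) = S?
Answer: -22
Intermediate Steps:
r(s) = -5 - s
Y(X, G) = (7 + G)/(-2 + X)
Y(r(C(-3, -4)), -5)*11 = ((7 - 5)/(-2 + (-5 - 2*(-3))))*11 = (2/(-2 + (-5 - 1*(-6))))*11 = (2/(-2 + (-5 + 6)))*11 = (2/(-2 + 1))*11 = (2/(-1))*11 = -1*2*11 = -2*11 = -22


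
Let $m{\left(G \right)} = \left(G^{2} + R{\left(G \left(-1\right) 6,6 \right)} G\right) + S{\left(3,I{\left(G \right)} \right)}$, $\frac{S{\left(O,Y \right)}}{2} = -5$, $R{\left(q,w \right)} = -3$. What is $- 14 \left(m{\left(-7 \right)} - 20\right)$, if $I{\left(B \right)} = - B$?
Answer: $-560$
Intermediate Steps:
$S{\left(O,Y \right)} = -10$ ($S{\left(O,Y \right)} = 2 \left(-5\right) = -10$)
$m{\left(G \right)} = -10 + G^{2} - 3 G$ ($m{\left(G \right)} = \left(G^{2} - 3 G\right) - 10 = -10 + G^{2} - 3 G$)
$- 14 \left(m{\left(-7 \right)} - 20\right) = - 14 \left(\left(-10 + \left(-7\right)^{2} - -21\right) - 20\right) = - 14 \left(\left(-10 + 49 + 21\right) - 20\right) = - 14 \left(60 - 20\right) = \left(-14\right) 40 = -560$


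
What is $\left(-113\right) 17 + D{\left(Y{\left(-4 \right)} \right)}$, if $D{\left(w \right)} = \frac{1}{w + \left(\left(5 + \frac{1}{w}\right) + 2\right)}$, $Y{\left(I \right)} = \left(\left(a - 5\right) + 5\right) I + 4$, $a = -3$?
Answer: $- \frac{708833}{369} \approx -1921.0$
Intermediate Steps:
$Y{\left(I \right)} = 4 - 3 I$ ($Y{\left(I \right)} = \left(\left(-3 - 5\right) + 5\right) I + 4 = \left(-8 + 5\right) I + 4 = - 3 I + 4 = 4 - 3 I$)
$D{\left(w \right)} = \frac{1}{7 + w + \frac{1}{w}}$ ($D{\left(w \right)} = \frac{1}{w + \left(7 + \frac{1}{w}\right)} = \frac{1}{7 + w + \frac{1}{w}}$)
$\left(-113\right) 17 + D{\left(Y{\left(-4 \right)} \right)} = \left(-113\right) 17 + \frac{4 - -12}{1 + \left(4 - -12\right)^{2} + 7 \left(4 - -12\right)} = -1921 + \frac{4 + 12}{1 + \left(4 + 12\right)^{2} + 7 \left(4 + 12\right)} = -1921 + \frac{16}{1 + 16^{2} + 7 \cdot 16} = -1921 + \frac{16}{1 + 256 + 112} = -1921 + \frac{16}{369} = - \frac{708833}{369}$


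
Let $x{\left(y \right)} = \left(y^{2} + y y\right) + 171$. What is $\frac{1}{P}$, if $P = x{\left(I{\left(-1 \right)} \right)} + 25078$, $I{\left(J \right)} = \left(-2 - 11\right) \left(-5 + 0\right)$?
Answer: $\frac{1}{33699} \approx 2.9674 \cdot 10^{-5}$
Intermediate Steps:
$I{\left(J \right)} = 65$ ($I{\left(J \right)} = \left(-13\right) \left(-5\right) = 65$)
$x{\left(y \right)} = 171 + 2 y^{2}$ ($x{\left(y \right)} = \left(y^{2} + y^{2}\right) + 171 = 2 y^{2} + 171 = 171 + 2 y^{2}$)
$P = 33699$ ($P = \left(171 + 2 \cdot 65^{2}\right) + 25078 = \left(171 + 2 \cdot 4225\right) + 25078 = \left(171 + 8450\right) + 25078 = 8621 + 25078 = 33699$)
$\frac{1}{P} = \frac{1}{33699}$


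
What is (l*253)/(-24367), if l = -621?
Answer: 157113/24367 ≈ 6.4478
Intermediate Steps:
(l*253)/(-24367) = -621*253/(-24367) = -157113*(-1/24367) = 157113/24367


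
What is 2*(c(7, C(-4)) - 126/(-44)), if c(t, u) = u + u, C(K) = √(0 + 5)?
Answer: 63/11 + 4*√5 ≈ 14.672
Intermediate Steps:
C(K) = √5
c(t, u) = 2*u
2*(c(7, C(-4)) - 126/(-44)) = 2*(2*√5 - 126/(-44)) = 2*(2*√5 - 126*(-1/44)) = 2*(2*√5 + 63/22) = 2*(63/22 + 2*√5) = 63/11 + 4*√5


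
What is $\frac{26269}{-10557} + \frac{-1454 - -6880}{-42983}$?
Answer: $- \frac{1186402709}{453771531} \approx -2.6145$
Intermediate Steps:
$\frac{26269}{-10557} + \frac{-1454 - -6880}{-42983} = 26269 \left(- \frac{1}{10557}\right) + \left(-1454 + 6880\right) \left(- \frac{1}{42983}\right) = - \frac{26269}{10557} + 5426 \left(- \frac{1}{42983}\right) = - \frac{26269}{10557} - \frac{5426}{42983} = - \frac{1186402709}{453771531}$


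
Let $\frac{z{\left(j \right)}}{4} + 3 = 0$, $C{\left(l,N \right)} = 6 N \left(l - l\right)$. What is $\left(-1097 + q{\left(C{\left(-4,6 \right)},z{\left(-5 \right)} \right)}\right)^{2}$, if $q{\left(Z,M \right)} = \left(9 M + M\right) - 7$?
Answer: $1498176$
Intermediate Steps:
$C{\left(l,N \right)} = 0$ ($C{\left(l,N \right)} = 6 N 0 = 0$)
$z{\left(j \right)} = -12$ ($z{\left(j \right)} = -12 + 4 \cdot 0 = -12 + 0 = -12$)
$q{\left(Z,M \right)} = -7 + 10 M$ ($q{\left(Z,M \right)} = 10 M - 7 = -7 + 10 M$)
$\left(-1097 + q{\left(C{\left(-4,6 \right)},z{\left(-5 \right)} \right)}\right)^{2} = \left(-1097 + \left(-7 + 10 \left(-12\right)\right)\right)^{2} = \left(-1097 - 127\right)^{2} = \left(-1224\right)^{2} = 1498176$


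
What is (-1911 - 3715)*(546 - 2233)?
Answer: 9491062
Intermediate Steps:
(-1911 - 3715)*(546 - 2233) = -5626*(-1687) = 9491062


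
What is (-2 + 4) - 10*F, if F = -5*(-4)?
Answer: -198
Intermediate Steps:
F = 20
(-2 + 4) - 10*F = (-2 + 4) - 10*20 = 2 - 200 = -198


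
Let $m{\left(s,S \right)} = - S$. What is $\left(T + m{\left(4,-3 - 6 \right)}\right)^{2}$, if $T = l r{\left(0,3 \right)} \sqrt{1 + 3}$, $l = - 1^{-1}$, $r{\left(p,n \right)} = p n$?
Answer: $81$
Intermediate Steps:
$r{\left(p,n \right)} = n p$
$l = -1$ ($l = \left(-1\right) 1 = -1$)
$T = 0$ ($T = - 3 \cdot 0 \sqrt{1 + 3} = \left(-1\right) 0 \sqrt{4} = 0 \cdot 2 = 0$)
$\left(T + m{\left(4,-3 - 6 \right)}\right)^{2} = \left(0 - \left(-3 - 6\right)\right)^{2} = \left(0 - -9\right)^{2} = \left(0 + 9\right)^{2} = 9^{2} = 81$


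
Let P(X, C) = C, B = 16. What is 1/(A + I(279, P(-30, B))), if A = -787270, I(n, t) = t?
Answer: -1/787254 ≈ -1.2702e-6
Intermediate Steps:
1/(A + I(279, P(-30, B))) = 1/(-787270 + 16) = 1/(-787254) = -1/787254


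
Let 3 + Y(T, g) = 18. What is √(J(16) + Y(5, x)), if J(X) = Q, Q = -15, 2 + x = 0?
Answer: 0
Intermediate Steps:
x = -2 (x = -2 + 0 = -2)
Y(T, g) = 15 (Y(T, g) = -3 + 18 = 15)
J(X) = -15
√(J(16) + Y(5, x)) = √(-15 + 15) = √0 = 0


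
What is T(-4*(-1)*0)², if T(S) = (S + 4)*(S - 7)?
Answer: 784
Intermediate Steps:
T(S) = (-7 + S)*(4 + S) (T(S) = (4 + S)*(-7 + S) = (-7 + S)*(4 + S))
T(-4*(-1)*0)² = (-28 + (-4*(-1)*0)² - 3*(-4*(-1))*0)² = (-28 + (4*0)² - 12*0)² = (-28 + 0² - 3*0)² = (-28 + 0 + 0)² = (-28)² = 784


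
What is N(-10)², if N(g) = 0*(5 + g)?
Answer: 0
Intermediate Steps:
N(g) = 0
N(-10)² = 0² = 0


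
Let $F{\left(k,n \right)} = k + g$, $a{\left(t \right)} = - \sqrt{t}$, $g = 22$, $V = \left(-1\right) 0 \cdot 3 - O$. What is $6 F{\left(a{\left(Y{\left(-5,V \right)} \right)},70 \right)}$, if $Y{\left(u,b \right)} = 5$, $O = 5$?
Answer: $132 - 6 \sqrt{5} \approx 118.58$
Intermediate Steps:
$V = -5$ ($V = \left(-1\right) 0 \cdot 3 - 5 = 0 \cdot 3 - 5 = 0 - 5 = -5$)
$F{\left(k,n \right)} = 22 + k$ ($F{\left(k,n \right)} = k + 22 = 22 + k$)
$6 F{\left(a{\left(Y{\left(-5,V \right)} \right)},70 \right)} = 6 \left(22 - \sqrt{5}\right) = 132 - 6 \sqrt{5}$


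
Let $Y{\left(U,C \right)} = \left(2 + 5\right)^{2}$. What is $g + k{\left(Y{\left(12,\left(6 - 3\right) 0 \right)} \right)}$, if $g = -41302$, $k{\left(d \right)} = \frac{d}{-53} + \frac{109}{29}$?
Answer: $- \frac{63476818}{1537} \approx -41299.0$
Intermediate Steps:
$Y{\left(U,C \right)} = 49$ ($Y{\left(U,C \right)} = 7^{2} = 49$)
$k{\left(d \right)} = \frac{109}{29} - \frac{d}{53}$ ($k{\left(d \right)} = d \left(- \frac{1}{53}\right) + 109 \cdot \frac{1}{29} = - \frac{d}{53} + \frac{109}{29} = \frac{109}{29} - \frac{d}{53}$)
$g + k{\left(Y{\left(12,\left(6 - 3\right) 0 \right)} \right)} = -41302 + \left(\frac{109}{29} - \frac{49}{53}\right) = -41302 + \frac{4356}{1537} = - \frac{63476818}{1537}$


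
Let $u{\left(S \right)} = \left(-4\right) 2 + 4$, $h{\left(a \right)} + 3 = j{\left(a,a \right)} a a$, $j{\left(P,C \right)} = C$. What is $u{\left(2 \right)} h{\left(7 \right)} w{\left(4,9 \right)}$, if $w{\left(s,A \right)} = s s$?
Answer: $-21760$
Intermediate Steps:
$w{\left(s,A \right)} = s^{2}$
$h{\left(a \right)} = -3 + a^{3}$ ($h{\left(a \right)} = -3 + a a a = -3 + a^{2} a = -3 + a^{3}$)
$u{\left(S \right)} = -4$ ($u{\left(S \right)} = -8 + 4 = -4$)
$u{\left(2 \right)} h{\left(7 \right)} w{\left(4,9 \right)} = - 4 \left(-3 + 7^{3}\right) 4^{2} = - 4 \left(-3 + 343\right) 16 = \left(-4\right) 340 \cdot 16 = \left(-1360\right) 16 = -21760$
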